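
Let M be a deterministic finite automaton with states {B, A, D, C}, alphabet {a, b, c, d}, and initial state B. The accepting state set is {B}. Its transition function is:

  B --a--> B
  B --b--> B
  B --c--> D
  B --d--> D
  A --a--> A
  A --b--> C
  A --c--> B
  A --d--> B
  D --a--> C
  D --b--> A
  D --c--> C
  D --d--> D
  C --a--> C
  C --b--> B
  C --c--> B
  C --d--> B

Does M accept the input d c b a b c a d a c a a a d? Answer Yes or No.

start at B
read 'd': B → D
read 'c': D → C
read 'b': C → B
read 'a': B → B
read 'b': B → B
read 'c': B → D
read 'a': D → C
read 'd': C → B
read 'a': B → B
read 'c': B → D
read 'a': D → C
read 'a': C → C
read 'a': C → C
read 'd': C → B
End state B is accepting.

Yes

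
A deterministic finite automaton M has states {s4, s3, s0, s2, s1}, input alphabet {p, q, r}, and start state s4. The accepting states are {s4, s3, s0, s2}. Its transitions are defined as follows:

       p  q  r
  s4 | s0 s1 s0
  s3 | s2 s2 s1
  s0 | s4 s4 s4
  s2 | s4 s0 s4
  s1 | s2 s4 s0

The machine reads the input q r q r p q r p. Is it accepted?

Yes

s4 → s1 → s0 → s4 → s0 → s4 → s1 → s0 → s4
End state s4 is accepting.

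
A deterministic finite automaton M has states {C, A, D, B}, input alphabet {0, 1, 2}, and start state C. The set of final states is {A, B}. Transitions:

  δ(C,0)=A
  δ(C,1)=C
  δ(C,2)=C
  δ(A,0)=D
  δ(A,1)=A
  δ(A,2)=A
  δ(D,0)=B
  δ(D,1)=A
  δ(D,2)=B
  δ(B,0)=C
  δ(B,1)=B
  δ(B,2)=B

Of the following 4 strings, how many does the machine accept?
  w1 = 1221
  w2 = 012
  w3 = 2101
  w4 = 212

w1: Trace: C -1-> C -2-> C -2-> C -1-> C  → end C, rejected
w2: Trace: C -0-> A -1-> A -2-> A  → end A, accepted
w3: Trace: C -2-> C -1-> C -0-> A -1-> A  → end A, accepted
w4: Trace: C -2-> C -1-> C -2-> C  → end C, rejected

2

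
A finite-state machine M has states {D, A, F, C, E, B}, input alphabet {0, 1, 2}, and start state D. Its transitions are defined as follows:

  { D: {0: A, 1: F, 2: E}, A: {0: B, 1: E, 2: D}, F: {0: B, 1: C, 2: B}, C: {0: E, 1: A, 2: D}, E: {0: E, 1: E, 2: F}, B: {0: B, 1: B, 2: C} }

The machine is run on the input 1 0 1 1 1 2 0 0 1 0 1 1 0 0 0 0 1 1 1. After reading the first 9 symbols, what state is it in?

E

D → F → B → B → B → B → C → E → E → E
After 9 symbols: E.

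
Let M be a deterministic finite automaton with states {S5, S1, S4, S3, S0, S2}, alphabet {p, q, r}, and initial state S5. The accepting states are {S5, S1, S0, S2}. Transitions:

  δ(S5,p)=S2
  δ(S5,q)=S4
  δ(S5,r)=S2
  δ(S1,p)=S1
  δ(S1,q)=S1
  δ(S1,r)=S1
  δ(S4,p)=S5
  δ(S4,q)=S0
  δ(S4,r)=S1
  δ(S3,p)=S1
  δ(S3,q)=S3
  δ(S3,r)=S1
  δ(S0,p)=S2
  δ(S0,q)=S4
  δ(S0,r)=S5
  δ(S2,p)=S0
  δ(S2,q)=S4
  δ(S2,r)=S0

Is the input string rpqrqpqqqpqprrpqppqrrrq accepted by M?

Trace: S5 -r-> S2 -p-> S0 -q-> S4 -r-> S1 -q-> S1 -p-> S1 -q-> S1 -q-> S1 -q-> S1 -p-> S1 -q-> S1 -p-> S1 -r-> S1 -r-> S1 -p-> S1 -q-> S1 -p-> S1 -p-> S1 -q-> S1 -r-> S1 -r-> S1 -r-> S1 -q-> S1
End state S1 is accepting.

Yes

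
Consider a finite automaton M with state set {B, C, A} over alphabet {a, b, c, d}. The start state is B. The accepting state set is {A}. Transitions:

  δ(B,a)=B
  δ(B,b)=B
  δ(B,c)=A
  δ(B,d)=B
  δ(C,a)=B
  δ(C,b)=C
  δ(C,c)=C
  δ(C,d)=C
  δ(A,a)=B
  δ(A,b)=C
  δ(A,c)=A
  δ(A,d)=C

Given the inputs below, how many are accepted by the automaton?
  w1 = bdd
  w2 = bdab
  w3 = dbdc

1

w1:
  start at B
  read 'b': B → B
  read 'd': B → B
  read 'd': B → B
  end B, rejected
w2:
  start at B
  read 'b': B → B
  read 'd': B → B
  read 'a': B → B
  read 'b': B → B
  end B, rejected
w3:
  start at B
  read 'd': B → B
  read 'b': B → B
  read 'd': B → B
  read 'c': B → A
  end A, accepted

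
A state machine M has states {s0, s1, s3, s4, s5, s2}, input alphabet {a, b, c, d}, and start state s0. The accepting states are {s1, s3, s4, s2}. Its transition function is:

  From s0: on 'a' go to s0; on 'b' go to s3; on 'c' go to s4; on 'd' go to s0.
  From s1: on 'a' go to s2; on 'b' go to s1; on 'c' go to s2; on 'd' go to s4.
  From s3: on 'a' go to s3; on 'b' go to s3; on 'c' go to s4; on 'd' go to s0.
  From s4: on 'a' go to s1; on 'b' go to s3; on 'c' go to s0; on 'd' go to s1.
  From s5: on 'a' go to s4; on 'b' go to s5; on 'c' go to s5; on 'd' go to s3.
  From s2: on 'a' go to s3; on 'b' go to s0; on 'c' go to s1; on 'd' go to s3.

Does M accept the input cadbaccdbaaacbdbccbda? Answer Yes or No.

No

s0 → s4 → s1 → s4 → s3 → s3 → s4 → s0 → s0 → s3 → s3 → s3 → s3 → s4 → s3 → s0 → s3 → s4 → s0 → s3 → s0 → s0
End state s0 is not accepting.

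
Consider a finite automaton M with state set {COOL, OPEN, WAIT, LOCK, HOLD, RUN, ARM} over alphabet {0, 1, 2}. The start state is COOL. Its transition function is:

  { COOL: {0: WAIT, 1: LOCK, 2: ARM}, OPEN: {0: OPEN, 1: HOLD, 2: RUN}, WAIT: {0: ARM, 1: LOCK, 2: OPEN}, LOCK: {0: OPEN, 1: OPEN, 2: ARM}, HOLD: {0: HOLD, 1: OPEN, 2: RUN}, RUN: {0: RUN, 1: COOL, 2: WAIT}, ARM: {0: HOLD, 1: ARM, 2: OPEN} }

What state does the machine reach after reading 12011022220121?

ARM

start at COOL
read '1': COOL → LOCK
read '2': LOCK → ARM
read '0': ARM → HOLD
read '1': HOLD → OPEN
read '1': OPEN → HOLD
read '0': HOLD → HOLD
read '2': HOLD → RUN
read '2': RUN → WAIT
read '2': WAIT → OPEN
read '2': OPEN → RUN
read '0': RUN → RUN
read '1': RUN → COOL
read '2': COOL → ARM
read '1': ARM → ARM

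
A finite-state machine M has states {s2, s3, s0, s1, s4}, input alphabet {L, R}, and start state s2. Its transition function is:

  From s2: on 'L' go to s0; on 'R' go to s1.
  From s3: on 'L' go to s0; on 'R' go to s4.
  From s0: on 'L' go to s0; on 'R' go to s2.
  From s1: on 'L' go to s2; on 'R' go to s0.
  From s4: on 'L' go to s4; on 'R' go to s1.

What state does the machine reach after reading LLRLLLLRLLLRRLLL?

s2 → s0 → s0 → s2 → s0 → s0 → s0 → s0 → s2 → s0 → s0 → s0 → s2 → s1 → s2 → s0 → s0

s0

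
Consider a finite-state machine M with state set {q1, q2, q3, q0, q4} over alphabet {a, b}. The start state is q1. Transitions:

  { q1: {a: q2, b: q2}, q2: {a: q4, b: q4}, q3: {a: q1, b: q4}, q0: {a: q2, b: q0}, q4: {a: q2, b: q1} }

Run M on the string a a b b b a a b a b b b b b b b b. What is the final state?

q1

Trace: q1 -a-> q2 -a-> q4 -b-> q1 -b-> q2 -b-> q4 -a-> q2 -a-> q4 -b-> q1 -a-> q2 -b-> q4 -b-> q1 -b-> q2 -b-> q4 -b-> q1 -b-> q2 -b-> q4 -b-> q1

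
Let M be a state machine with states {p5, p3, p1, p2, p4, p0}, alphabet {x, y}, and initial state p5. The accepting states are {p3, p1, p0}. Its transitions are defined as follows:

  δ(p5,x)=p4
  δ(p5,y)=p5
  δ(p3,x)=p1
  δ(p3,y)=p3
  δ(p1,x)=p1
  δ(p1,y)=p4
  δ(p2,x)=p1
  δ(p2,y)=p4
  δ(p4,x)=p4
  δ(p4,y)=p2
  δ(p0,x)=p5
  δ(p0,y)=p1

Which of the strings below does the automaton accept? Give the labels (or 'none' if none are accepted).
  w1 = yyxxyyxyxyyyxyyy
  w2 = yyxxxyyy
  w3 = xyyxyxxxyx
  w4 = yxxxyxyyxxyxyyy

none

w1:
  start at p5
  read 'y': p5 → p5
  read 'y': p5 → p5
  read 'x': p5 → p4
  read 'x': p4 → p4
  read 'y': p4 → p2
  read 'y': p2 → p4
  read 'x': p4 → p4
  read 'y': p4 → p2
  read 'x': p2 → p1
  read 'y': p1 → p4
  read 'y': p4 → p2
  read 'y': p2 → p4
  read 'x': p4 → p4
  read 'y': p4 → p2
  read 'y': p2 → p4
  read 'y': p4 → p2
  end p2, rejected
w2:
  start at p5
  read 'y': p5 → p5
  read 'y': p5 → p5
  read 'x': p5 → p4
  read 'x': p4 → p4
  read 'x': p4 → p4
  read 'y': p4 → p2
  read 'y': p2 → p4
  read 'y': p4 → p2
  end p2, rejected
w3:
  start at p5
  read 'x': p5 → p4
  read 'y': p4 → p2
  read 'y': p2 → p4
  read 'x': p4 → p4
  read 'y': p4 → p2
  read 'x': p2 → p1
  read 'x': p1 → p1
  read 'x': p1 → p1
  read 'y': p1 → p4
  read 'x': p4 → p4
  end p4, rejected
w4:
  start at p5
  read 'y': p5 → p5
  read 'x': p5 → p4
  read 'x': p4 → p4
  read 'x': p4 → p4
  read 'y': p4 → p2
  read 'x': p2 → p1
  read 'y': p1 → p4
  read 'y': p4 → p2
  read 'x': p2 → p1
  read 'x': p1 → p1
  read 'y': p1 → p4
  read 'x': p4 → p4
  read 'y': p4 → p2
  read 'y': p2 → p4
  read 'y': p4 → p2
  end p2, rejected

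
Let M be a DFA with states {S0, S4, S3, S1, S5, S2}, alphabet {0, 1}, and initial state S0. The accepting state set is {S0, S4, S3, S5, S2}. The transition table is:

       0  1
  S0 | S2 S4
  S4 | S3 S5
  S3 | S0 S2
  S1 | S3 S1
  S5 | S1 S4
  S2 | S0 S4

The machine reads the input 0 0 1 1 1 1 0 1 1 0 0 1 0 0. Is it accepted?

start at S0
read '0': S0 → S2
read '0': S2 → S0
read '1': S0 → S4
read '1': S4 → S5
read '1': S5 → S4
read '1': S4 → S5
read '0': S5 → S1
read '1': S1 → S1
read '1': S1 → S1
read '0': S1 → S3
read '0': S3 → S0
read '1': S0 → S4
read '0': S4 → S3
read '0': S3 → S0
End state S0 is accepting.

Yes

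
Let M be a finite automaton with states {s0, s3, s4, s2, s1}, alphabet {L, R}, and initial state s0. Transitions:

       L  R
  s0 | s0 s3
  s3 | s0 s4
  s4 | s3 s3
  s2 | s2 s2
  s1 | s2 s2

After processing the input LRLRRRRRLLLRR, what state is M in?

Trace: s0 -L-> s0 -R-> s3 -L-> s0 -R-> s3 -R-> s4 -R-> s3 -R-> s4 -R-> s3 -L-> s0 -L-> s0 -L-> s0 -R-> s3 -R-> s4

s4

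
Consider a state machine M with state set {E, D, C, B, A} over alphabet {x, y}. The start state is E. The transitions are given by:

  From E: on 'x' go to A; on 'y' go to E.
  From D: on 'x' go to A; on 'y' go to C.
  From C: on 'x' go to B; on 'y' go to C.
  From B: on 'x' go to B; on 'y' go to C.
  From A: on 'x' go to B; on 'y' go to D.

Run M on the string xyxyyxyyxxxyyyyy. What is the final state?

C

Trace: E -x-> A -y-> D -x-> A -y-> D -y-> C -x-> B -y-> C -y-> C -x-> B -x-> B -x-> B -y-> C -y-> C -y-> C -y-> C -y-> C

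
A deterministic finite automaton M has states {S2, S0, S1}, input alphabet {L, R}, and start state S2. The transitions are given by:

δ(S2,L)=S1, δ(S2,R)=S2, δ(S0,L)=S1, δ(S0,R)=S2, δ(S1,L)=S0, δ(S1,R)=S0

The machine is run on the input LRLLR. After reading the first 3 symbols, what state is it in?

start at S2
read 'L': S2 → S1
read 'R': S1 → S0
read 'L': S0 → S1
After 3 symbols: S1.

S1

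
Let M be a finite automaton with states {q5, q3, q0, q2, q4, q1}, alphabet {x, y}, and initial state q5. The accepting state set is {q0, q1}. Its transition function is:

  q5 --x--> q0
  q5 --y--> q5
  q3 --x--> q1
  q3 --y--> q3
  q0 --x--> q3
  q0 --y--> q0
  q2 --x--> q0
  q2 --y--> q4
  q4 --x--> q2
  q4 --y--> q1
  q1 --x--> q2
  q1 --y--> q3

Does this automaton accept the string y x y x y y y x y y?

No

q5 → q5 → q0 → q0 → q3 → q3 → q3 → q3 → q1 → q3 → q3
End state q3 is not accepting.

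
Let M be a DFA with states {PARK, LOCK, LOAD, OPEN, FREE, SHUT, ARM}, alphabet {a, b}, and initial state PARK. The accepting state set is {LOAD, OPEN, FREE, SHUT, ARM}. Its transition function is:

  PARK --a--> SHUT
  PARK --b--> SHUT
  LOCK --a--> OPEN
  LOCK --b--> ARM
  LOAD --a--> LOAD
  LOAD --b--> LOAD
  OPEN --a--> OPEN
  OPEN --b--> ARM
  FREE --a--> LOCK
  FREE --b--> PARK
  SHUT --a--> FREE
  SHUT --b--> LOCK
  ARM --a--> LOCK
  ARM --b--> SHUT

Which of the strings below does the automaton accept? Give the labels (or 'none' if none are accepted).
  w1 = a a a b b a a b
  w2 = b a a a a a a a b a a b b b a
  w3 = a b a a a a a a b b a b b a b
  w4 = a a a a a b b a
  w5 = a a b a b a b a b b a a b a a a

w1, w2, w4, w5

w1: Trace: PARK -a-> SHUT -a-> FREE -a-> LOCK -b-> ARM -b-> SHUT -a-> FREE -a-> LOCK -b-> ARM  → end ARM, accepted
w2: Trace: PARK -b-> SHUT -a-> FREE -a-> LOCK -a-> OPEN -a-> OPEN -a-> OPEN -a-> OPEN -a-> OPEN -b-> ARM -a-> LOCK -a-> OPEN -b-> ARM -b-> SHUT -b-> LOCK -a-> OPEN  → end OPEN, accepted
w3: Trace: PARK -a-> SHUT -b-> LOCK -a-> OPEN -a-> OPEN -a-> OPEN -a-> OPEN -a-> OPEN -a-> OPEN -b-> ARM -b-> SHUT -a-> FREE -b-> PARK -b-> SHUT -a-> FREE -b-> PARK  → end PARK, rejected
w4: Trace: PARK -a-> SHUT -a-> FREE -a-> LOCK -a-> OPEN -a-> OPEN -b-> ARM -b-> SHUT -a-> FREE  → end FREE, accepted
w5: Trace: PARK -a-> SHUT -a-> FREE -b-> PARK -a-> SHUT -b-> LOCK -a-> OPEN -b-> ARM -a-> LOCK -b-> ARM -b-> SHUT -a-> FREE -a-> LOCK -b-> ARM -a-> LOCK -a-> OPEN -a-> OPEN  → end OPEN, accepted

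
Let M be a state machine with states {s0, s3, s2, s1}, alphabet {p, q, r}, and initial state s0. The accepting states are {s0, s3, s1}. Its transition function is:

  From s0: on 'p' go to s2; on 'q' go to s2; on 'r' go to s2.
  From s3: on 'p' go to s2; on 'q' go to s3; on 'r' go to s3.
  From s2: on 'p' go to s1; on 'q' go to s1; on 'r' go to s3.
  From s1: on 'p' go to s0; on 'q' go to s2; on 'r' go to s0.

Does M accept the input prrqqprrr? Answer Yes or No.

Yes

start at s0
read 'p': s0 → s2
read 'r': s2 → s3
read 'r': s3 → s3
read 'q': s3 → s3
read 'q': s3 → s3
read 'p': s3 → s2
read 'r': s2 → s3
read 'r': s3 → s3
read 'r': s3 → s3
End state s3 is accepting.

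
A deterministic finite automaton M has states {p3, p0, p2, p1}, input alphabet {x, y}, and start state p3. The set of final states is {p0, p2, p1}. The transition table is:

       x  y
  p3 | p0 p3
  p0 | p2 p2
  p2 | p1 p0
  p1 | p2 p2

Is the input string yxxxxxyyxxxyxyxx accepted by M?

Yes

Trace: p3 -y-> p3 -x-> p0 -x-> p2 -x-> p1 -x-> p2 -x-> p1 -y-> p2 -y-> p0 -x-> p2 -x-> p1 -x-> p2 -y-> p0 -x-> p2 -y-> p0 -x-> p2 -x-> p1
End state p1 is accepting.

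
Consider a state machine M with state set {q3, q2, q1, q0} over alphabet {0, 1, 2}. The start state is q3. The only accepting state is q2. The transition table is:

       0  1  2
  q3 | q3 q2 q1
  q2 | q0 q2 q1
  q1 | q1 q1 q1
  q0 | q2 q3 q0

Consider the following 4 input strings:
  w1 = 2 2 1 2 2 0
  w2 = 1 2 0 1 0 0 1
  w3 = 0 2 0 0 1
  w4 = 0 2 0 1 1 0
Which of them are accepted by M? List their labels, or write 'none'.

none

w1: q3 → q1 → q1 → q1 → q1 → q1 → q1  → end q1, rejected
w2: q3 → q2 → q1 → q1 → q1 → q1 → q1 → q1  → end q1, rejected
w3: q3 → q3 → q1 → q1 → q1 → q1  → end q1, rejected
w4: q3 → q3 → q1 → q1 → q1 → q1 → q1  → end q1, rejected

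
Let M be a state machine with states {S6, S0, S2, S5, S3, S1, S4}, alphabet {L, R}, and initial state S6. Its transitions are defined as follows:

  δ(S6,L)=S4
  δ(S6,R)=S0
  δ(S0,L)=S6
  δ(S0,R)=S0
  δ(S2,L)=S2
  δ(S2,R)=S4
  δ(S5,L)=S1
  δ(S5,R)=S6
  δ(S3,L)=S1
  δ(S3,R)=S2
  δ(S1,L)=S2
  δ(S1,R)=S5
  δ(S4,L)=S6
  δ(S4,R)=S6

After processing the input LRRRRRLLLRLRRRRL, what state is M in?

S6

S6 → S4 → S6 → S0 → S0 → S0 → S0 → S6 → S4 → S6 → S0 → S6 → S0 → S0 → S0 → S0 → S6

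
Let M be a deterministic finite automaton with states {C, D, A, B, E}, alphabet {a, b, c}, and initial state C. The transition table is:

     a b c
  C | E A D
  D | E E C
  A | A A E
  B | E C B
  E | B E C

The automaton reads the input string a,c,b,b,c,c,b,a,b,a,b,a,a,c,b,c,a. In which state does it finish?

E

C → E → C → A → A → E → C → A → A → A → A → A → A → A → E → E → C → E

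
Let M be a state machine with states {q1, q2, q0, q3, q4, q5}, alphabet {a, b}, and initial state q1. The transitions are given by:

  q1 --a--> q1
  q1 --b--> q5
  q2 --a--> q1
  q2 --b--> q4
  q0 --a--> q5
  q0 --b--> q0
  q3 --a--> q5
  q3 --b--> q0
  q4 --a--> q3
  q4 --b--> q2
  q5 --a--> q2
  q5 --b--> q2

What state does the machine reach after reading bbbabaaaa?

q1

Trace: q1 -b-> q5 -b-> q2 -b-> q4 -a-> q3 -b-> q0 -a-> q5 -a-> q2 -a-> q1 -a-> q1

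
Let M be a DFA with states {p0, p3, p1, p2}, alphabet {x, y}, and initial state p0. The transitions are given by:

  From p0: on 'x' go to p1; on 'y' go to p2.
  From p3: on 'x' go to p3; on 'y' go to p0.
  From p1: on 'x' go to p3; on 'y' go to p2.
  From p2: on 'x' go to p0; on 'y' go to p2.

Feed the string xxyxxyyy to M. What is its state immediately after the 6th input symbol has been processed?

p0

Trace: p0 -x-> p1 -x-> p3 -y-> p0 -x-> p1 -x-> p3 -y-> p0
After 6 symbols: p0.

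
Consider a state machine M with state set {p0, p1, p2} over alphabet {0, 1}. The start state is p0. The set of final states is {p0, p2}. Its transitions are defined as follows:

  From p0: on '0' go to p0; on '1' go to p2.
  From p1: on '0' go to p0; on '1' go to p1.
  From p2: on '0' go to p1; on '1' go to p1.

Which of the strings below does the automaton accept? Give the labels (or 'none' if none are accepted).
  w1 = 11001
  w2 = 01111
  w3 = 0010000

w1: p0 → p2 → p1 → p0 → p0 → p2  → end p2, accepted
w2: p0 → p0 → p2 → p1 → p1 → p1  → end p1, rejected
w3: p0 → p0 → p0 → p2 → p1 → p0 → p0 → p0  → end p0, accepted

w1, w3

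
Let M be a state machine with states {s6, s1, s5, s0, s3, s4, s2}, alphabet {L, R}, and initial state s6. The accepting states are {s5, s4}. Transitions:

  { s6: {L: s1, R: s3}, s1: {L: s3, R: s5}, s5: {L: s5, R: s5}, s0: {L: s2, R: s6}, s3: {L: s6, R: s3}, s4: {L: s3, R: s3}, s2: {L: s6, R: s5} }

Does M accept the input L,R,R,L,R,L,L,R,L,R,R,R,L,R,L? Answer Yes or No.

Yes

Trace: s6 -L-> s1 -R-> s5 -R-> s5 -L-> s5 -R-> s5 -L-> s5 -L-> s5 -R-> s5 -L-> s5 -R-> s5 -R-> s5 -R-> s5 -L-> s5 -R-> s5 -L-> s5
End state s5 is accepting.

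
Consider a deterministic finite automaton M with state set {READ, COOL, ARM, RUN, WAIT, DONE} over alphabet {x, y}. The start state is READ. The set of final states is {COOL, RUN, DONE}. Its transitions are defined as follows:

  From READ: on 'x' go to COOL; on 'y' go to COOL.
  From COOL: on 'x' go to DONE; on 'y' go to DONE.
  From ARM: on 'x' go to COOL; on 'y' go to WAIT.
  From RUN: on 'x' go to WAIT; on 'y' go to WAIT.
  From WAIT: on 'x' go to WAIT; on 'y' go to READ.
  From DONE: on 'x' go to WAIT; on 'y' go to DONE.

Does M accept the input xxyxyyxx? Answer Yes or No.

Trace: READ -x-> COOL -x-> DONE -y-> DONE -x-> WAIT -y-> READ -y-> COOL -x-> DONE -x-> WAIT
End state WAIT is not accepting.

No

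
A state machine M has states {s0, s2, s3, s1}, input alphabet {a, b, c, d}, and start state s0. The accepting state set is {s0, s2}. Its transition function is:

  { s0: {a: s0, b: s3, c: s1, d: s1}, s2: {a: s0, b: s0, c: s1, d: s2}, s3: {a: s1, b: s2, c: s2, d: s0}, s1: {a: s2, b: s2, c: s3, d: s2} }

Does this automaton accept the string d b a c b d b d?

Trace: s0 -d-> s1 -b-> s2 -a-> s0 -c-> s1 -b-> s2 -d-> s2 -b-> s0 -d-> s1
End state s1 is not accepting.

No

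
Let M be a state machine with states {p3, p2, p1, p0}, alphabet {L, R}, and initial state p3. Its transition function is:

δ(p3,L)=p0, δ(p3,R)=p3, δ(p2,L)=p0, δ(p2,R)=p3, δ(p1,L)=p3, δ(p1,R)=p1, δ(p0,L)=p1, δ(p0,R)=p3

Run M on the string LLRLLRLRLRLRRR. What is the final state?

p3

p3 → p0 → p1 → p1 → p3 → p0 → p3 → p0 → p3 → p0 → p3 → p0 → p3 → p3 → p3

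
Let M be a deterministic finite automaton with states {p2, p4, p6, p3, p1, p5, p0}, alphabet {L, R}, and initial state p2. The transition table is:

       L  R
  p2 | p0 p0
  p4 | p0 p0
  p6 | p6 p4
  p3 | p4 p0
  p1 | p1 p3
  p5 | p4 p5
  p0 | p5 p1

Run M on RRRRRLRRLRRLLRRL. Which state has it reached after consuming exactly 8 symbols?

Trace: p2 -R-> p0 -R-> p1 -R-> p3 -R-> p0 -R-> p1 -L-> p1 -R-> p3 -R-> p0
After 8 symbols: p0.

p0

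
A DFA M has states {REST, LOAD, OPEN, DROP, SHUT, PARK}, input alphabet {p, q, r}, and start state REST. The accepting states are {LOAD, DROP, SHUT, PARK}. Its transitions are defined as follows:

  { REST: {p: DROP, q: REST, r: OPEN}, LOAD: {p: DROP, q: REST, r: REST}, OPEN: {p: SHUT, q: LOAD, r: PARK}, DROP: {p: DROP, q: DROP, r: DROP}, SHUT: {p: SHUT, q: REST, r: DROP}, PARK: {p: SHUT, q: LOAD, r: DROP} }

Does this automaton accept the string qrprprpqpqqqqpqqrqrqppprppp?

REST → REST → OPEN → SHUT → DROP → DROP → DROP → DROP → DROP → DROP → DROP → DROP → DROP → DROP → DROP → DROP → DROP → DROP → DROP → DROP → DROP → DROP → DROP → DROP → DROP → DROP → DROP → DROP
End state DROP is accepting.

Yes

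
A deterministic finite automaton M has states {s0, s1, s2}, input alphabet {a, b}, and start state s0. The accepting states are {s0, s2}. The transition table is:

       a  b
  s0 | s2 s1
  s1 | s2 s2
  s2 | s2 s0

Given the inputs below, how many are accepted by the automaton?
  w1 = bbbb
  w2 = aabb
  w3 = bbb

w1: Trace: s0 -b-> s1 -b-> s2 -b-> s0 -b-> s1  → end s1, rejected
w2: Trace: s0 -a-> s2 -a-> s2 -b-> s0 -b-> s1  → end s1, rejected
w3: Trace: s0 -b-> s1 -b-> s2 -b-> s0  → end s0, accepted

1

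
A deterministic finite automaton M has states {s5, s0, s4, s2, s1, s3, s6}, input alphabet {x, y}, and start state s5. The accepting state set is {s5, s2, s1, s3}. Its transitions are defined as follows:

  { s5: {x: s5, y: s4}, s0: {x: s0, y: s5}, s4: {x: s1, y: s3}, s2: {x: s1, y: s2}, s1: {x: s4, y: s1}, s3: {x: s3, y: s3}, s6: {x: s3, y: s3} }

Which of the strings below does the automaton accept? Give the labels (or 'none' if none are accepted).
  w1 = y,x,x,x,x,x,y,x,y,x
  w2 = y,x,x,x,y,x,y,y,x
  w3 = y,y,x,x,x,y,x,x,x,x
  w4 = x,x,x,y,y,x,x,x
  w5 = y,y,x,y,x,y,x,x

w1, w2, w3, w4, w5

w1:
  start at s5
  read 'y': s5 → s4
  read 'x': s4 → s1
  read 'x': s1 → s4
  read 'x': s4 → s1
  read 'x': s1 → s4
  read 'x': s4 → s1
  read 'y': s1 → s1
  read 'x': s1 → s4
  read 'y': s4 → s3
  read 'x': s3 → s3
  end s3, accepted
w2:
  start at s5
  read 'y': s5 → s4
  read 'x': s4 → s1
  read 'x': s1 → s4
  read 'x': s4 → s1
  read 'y': s1 → s1
  read 'x': s1 → s4
  read 'y': s4 → s3
  read 'y': s3 → s3
  read 'x': s3 → s3
  end s3, accepted
w3:
  start at s5
  read 'y': s5 → s4
  read 'y': s4 → s3
  read 'x': s3 → s3
  read 'x': s3 → s3
  read 'x': s3 → s3
  read 'y': s3 → s3
  read 'x': s3 → s3
  read 'x': s3 → s3
  read 'x': s3 → s3
  read 'x': s3 → s3
  end s3, accepted
w4:
  start at s5
  read 'x': s5 → s5
  read 'x': s5 → s5
  read 'x': s5 → s5
  read 'y': s5 → s4
  read 'y': s4 → s3
  read 'x': s3 → s3
  read 'x': s3 → s3
  read 'x': s3 → s3
  end s3, accepted
w5:
  start at s5
  read 'y': s5 → s4
  read 'y': s4 → s3
  read 'x': s3 → s3
  read 'y': s3 → s3
  read 'x': s3 → s3
  read 'y': s3 → s3
  read 'x': s3 → s3
  read 'x': s3 → s3
  end s3, accepted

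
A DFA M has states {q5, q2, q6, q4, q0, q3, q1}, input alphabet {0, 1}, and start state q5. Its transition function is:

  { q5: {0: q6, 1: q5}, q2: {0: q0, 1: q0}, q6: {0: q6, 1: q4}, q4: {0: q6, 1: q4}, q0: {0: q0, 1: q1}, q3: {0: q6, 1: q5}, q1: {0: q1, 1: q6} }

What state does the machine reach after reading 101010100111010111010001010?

q6

q5 → q5 → q6 → q4 → q6 → q4 → q6 → q4 → q6 → q6 → q4 → q4 → q4 → q6 → q4 → q6 → q4 → q4 → q4 → q6 → q4 → q6 → q6 → q6 → q4 → q6 → q4 → q6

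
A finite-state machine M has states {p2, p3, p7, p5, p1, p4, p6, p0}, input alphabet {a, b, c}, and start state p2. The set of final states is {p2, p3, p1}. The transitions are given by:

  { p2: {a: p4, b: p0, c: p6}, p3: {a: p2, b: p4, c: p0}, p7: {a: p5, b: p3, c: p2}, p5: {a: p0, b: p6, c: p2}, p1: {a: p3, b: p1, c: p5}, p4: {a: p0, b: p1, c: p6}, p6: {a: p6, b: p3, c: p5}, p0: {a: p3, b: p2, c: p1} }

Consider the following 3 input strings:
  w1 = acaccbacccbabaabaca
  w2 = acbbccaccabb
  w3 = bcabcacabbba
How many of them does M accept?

1

w1: Trace: p2 -a-> p4 -c-> p6 -a-> p6 -c-> p5 -c-> p2 -b-> p0 -a-> p3 -c-> p0 -c-> p1 -c-> p5 -b-> p6 -a-> p6 -b-> p3 -a-> p2 -a-> p4 -b-> p1 -a-> p3 -c-> p0 -a-> p3  → end p3, accepted
w2: Trace: p2 -a-> p4 -c-> p6 -b-> p3 -b-> p4 -c-> p6 -c-> p5 -a-> p0 -c-> p1 -c-> p5 -a-> p0 -b-> p2 -b-> p0  → end p0, rejected
w3: Trace: p2 -b-> p0 -c-> p1 -a-> p3 -b-> p4 -c-> p6 -a-> p6 -c-> p5 -a-> p0 -b-> p2 -b-> p0 -b-> p2 -a-> p4  → end p4, rejected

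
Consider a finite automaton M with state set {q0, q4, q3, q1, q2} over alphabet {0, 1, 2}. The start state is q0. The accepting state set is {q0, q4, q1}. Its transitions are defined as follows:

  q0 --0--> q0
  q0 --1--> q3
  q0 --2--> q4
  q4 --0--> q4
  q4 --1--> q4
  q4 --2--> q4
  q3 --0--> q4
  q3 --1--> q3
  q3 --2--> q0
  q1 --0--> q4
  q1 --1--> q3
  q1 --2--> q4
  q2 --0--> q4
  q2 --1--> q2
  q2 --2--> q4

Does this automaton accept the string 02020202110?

q0 → q0 → q4 → q4 → q4 → q4 → q4 → q4 → q4 → q4 → q4 → q4
End state q4 is accepting.

Yes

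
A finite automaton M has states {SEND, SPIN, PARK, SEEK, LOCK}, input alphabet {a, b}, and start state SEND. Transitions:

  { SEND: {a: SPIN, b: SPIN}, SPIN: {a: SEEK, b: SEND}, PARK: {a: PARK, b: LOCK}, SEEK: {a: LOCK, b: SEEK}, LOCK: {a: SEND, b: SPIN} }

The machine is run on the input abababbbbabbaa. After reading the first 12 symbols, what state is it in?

SEEK

start at SEND
read 'a': SEND → SPIN
read 'b': SPIN → SEND
read 'a': SEND → SPIN
read 'b': SPIN → SEND
read 'a': SEND → SPIN
read 'b': SPIN → SEND
read 'b': SEND → SPIN
read 'b': SPIN → SEND
read 'b': SEND → SPIN
read 'a': SPIN → SEEK
read 'b': SEEK → SEEK
read 'b': SEEK → SEEK
After 12 symbols: SEEK.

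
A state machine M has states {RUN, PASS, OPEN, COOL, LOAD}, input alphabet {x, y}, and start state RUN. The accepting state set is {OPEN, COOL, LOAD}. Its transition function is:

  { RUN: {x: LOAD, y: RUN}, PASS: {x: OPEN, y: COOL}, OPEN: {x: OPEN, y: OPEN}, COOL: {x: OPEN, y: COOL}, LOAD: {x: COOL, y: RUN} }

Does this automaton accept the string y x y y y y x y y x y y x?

Yes

RUN → RUN → LOAD → RUN → RUN → RUN → RUN → LOAD → RUN → RUN → LOAD → RUN → RUN → LOAD
End state LOAD is accepting.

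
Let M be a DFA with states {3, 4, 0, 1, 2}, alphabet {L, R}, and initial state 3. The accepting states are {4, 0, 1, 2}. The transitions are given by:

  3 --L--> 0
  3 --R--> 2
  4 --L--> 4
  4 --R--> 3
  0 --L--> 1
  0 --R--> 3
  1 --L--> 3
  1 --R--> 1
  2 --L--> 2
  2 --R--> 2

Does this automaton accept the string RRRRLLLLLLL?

Yes

start at 3
read 'R': 3 → 2
read 'R': 2 → 2
read 'R': 2 → 2
read 'R': 2 → 2
read 'L': 2 → 2
read 'L': 2 → 2
read 'L': 2 → 2
read 'L': 2 → 2
read 'L': 2 → 2
read 'L': 2 → 2
read 'L': 2 → 2
End state 2 is accepting.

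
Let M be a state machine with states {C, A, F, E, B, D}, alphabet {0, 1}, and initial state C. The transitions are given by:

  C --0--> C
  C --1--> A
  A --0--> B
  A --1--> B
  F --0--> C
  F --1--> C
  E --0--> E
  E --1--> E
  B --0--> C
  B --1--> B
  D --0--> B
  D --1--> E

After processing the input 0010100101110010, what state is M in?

C → C → C → A → B → B → C → C → A → B → B → B → B → C → C → A → B

B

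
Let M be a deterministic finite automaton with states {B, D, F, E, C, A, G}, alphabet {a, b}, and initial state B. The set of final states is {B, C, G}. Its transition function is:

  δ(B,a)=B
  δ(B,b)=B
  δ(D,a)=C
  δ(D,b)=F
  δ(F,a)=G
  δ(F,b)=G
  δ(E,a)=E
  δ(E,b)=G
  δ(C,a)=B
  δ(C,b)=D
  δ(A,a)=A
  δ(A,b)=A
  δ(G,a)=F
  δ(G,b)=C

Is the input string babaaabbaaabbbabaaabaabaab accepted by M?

Yes

start at B
read 'b': B → B
read 'a': B → B
read 'b': B → B
read 'a': B → B
read 'a': B → B
read 'a': B → B
read 'b': B → B
read 'b': B → B
read 'a': B → B
read 'a': B → B
read 'a': B → B
read 'b': B → B
read 'b': B → B
read 'b': B → B
read 'a': B → B
read 'b': B → B
read 'a': B → B
read 'a': B → B
read 'a': B → B
read 'b': B → B
read 'a': B → B
read 'a': B → B
read 'b': B → B
read 'a': B → B
read 'a': B → B
read 'b': B → B
End state B is accepting.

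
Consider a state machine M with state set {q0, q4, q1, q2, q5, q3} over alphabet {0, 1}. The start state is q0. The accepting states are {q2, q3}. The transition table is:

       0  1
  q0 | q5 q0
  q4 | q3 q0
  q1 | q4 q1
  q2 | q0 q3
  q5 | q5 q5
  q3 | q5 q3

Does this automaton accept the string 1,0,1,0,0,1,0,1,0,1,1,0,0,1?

q0 → q0 → q5 → q5 → q5 → q5 → q5 → q5 → q5 → q5 → q5 → q5 → q5 → q5 → q5
End state q5 is not accepting.

No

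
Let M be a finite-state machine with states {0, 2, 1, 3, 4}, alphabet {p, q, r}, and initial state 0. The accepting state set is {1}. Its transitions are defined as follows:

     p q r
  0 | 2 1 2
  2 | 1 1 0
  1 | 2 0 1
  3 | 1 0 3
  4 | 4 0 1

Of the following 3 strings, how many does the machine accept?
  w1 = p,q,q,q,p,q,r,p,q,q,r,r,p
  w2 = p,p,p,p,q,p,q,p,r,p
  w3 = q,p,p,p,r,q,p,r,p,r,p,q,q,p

w1: 0 → 2 → 1 → 0 → 1 → 2 → 1 → 1 → 2 → 1 → 0 → 2 → 0 → 2  → end 2, rejected
w2: 0 → 2 → 1 → 2 → 1 → 0 → 2 → 1 → 2 → 0 → 2  → end 2, rejected
w3: 0 → 1 → 2 → 1 → 2 → 0 → 1 → 2 → 0 → 2 → 0 → 2 → 1 → 0 → 2  → end 2, rejected

0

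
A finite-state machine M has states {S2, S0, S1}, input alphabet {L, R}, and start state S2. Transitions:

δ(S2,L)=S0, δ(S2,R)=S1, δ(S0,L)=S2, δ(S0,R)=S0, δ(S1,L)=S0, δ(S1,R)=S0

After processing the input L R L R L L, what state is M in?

Trace: S2 -L-> S0 -R-> S0 -L-> S2 -R-> S1 -L-> S0 -L-> S2

S2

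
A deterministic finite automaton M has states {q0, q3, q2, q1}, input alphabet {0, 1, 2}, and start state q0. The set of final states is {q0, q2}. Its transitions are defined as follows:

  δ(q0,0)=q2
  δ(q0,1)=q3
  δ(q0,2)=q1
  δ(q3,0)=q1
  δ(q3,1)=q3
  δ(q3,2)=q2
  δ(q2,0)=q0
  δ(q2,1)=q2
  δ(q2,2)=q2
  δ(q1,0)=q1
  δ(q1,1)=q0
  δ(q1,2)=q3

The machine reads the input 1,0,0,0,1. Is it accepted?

Yes

start at q0
read '1': q0 → q3
read '0': q3 → q1
read '0': q1 → q1
read '0': q1 → q1
read '1': q1 → q0
End state q0 is accepting.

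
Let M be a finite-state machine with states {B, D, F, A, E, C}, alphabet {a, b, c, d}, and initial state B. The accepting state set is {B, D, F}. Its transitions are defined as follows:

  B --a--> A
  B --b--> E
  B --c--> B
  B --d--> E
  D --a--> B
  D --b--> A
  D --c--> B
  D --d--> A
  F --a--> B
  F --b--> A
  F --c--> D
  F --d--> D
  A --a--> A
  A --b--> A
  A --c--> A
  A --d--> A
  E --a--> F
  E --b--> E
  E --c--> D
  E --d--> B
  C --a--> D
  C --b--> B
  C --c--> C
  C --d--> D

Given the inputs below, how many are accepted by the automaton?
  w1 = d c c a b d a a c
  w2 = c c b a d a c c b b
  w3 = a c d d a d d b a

w1: B → E → D → B → A → A → A → A → A → A  → end A, rejected
w2: B → B → B → E → F → D → B → B → B → E → E  → end E, rejected
w3: B → A → A → A → A → A → A → A → A → A  → end A, rejected

0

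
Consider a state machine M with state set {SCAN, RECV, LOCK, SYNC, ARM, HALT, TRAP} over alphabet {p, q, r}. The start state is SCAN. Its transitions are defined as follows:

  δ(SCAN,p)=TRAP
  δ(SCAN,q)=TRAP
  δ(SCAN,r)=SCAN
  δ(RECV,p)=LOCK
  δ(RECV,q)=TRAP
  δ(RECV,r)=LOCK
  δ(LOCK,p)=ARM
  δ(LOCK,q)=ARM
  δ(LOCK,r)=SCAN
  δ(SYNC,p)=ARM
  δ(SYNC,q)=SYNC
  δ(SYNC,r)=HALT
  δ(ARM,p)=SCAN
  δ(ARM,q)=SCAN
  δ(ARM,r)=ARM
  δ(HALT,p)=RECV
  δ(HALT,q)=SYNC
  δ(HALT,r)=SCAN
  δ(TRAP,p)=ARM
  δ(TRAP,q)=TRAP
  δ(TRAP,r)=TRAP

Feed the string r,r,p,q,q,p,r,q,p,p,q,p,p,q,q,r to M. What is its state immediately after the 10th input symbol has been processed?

start at SCAN
read 'r': SCAN → SCAN
read 'r': SCAN → SCAN
read 'p': SCAN → TRAP
read 'q': TRAP → TRAP
read 'q': TRAP → TRAP
read 'p': TRAP → ARM
read 'r': ARM → ARM
read 'q': ARM → SCAN
read 'p': SCAN → TRAP
read 'p': TRAP → ARM
After 10 symbols: ARM.

ARM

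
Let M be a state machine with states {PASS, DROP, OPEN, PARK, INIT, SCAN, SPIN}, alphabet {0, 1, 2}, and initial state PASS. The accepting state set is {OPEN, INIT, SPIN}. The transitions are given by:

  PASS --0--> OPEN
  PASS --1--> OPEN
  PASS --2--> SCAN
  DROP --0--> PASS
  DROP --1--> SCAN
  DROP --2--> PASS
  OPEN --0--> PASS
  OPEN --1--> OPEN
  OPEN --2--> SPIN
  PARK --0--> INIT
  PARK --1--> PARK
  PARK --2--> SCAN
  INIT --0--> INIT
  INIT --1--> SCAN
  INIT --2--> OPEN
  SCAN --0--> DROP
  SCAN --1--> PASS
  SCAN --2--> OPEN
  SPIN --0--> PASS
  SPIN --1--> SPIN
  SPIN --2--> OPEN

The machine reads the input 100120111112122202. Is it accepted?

No

start at PASS
read '1': PASS → OPEN
read '0': OPEN → PASS
read '0': PASS → OPEN
read '1': OPEN → OPEN
read '2': OPEN → SPIN
read '0': SPIN → PASS
read '1': PASS → OPEN
read '1': OPEN → OPEN
read '1': OPEN → OPEN
read '1': OPEN → OPEN
read '1': OPEN → OPEN
read '2': OPEN → SPIN
read '1': SPIN → SPIN
read '2': SPIN → OPEN
read '2': OPEN → SPIN
read '2': SPIN → OPEN
read '0': OPEN → PASS
read '2': PASS → SCAN
End state SCAN is not accepting.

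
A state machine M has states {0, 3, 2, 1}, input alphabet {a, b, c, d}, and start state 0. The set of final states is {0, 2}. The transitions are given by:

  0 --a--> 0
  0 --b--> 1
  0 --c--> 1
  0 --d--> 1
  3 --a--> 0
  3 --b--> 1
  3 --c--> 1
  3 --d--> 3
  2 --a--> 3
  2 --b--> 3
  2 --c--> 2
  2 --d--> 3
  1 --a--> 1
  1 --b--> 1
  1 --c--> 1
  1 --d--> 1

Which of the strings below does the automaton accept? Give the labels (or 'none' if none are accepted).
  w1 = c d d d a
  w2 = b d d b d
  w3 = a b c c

w1: 0 → 1 → 1 → 1 → 1 → 1  → end 1, rejected
w2: 0 → 1 → 1 → 1 → 1 → 1  → end 1, rejected
w3: 0 → 0 → 1 → 1 → 1  → end 1, rejected

none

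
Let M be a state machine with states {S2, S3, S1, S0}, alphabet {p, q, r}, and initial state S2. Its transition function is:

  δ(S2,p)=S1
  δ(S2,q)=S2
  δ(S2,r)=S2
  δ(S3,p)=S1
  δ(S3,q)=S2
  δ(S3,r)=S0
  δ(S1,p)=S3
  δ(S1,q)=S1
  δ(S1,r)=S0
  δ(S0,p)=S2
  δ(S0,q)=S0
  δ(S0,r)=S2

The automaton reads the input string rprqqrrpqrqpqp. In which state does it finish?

S1

S2 → S2 → S1 → S0 → S0 → S0 → S2 → S2 → S1 → S1 → S0 → S0 → S2 → S2 → S1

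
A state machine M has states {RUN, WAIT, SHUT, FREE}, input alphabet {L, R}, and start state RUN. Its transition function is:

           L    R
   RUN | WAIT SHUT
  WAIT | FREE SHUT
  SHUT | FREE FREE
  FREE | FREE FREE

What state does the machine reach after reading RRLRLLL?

RUN → SHUT → FREE → FREE → FREE → FREE → FREE → FREE

FREE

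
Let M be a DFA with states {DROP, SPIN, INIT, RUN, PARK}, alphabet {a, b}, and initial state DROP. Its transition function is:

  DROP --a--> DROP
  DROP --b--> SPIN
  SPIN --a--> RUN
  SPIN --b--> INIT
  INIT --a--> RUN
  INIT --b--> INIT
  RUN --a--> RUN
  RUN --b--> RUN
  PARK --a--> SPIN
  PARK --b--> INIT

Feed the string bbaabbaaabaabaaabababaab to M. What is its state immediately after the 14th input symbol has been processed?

Trace: DROP -b-> SPIN -b-> INIT -a-> RUN -a-> RUN -b-> RUN -b-> RUN -a-> RUN -a-> RUN -a-> RUN -b-> RUN -a-> RUN -a-> RUN -b-> RUN -a-> RUN
After 14 symbols: RUN.

RUN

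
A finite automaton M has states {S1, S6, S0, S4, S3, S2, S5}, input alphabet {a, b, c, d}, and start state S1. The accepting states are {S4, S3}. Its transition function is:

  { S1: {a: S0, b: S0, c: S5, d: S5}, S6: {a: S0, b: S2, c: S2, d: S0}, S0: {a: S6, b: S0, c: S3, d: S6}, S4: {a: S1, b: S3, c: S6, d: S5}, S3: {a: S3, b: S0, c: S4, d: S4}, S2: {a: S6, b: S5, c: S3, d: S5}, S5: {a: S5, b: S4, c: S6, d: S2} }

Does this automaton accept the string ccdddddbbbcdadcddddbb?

start at S1
read 'c': S1 → S5
read 'c': S5 → S6
read 'd': S6 → S0
read 'd': S0 → S6
read 'd': S6 → S0
read 'd': S0 → S6
read 'd': S6 → S0
read 'b': S0 → S0
read 'b': S0 → S0
read 'b': S0 → S0
read 'c': S0 → S3
read 'd': S3 → S4
read 'a': S4 → S1
read 'd': S1 → S5
read 'c': S5 → S6
read 'd': S6 → S0
read 'd': S0 → S6
read 'd': S6 → S0
read 'd': S0 → S6
read 'b': S6 → S2
read 'b': S2 → S5
End state S5 is not accepting.

No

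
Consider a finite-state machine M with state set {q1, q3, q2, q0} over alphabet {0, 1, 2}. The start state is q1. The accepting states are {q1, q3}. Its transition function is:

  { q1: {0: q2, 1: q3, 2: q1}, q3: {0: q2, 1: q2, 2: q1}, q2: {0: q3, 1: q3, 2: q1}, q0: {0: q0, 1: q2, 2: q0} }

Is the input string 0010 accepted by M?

q1 → q2 → q3 → q2 → q3
End state q3 is accepting.

Yes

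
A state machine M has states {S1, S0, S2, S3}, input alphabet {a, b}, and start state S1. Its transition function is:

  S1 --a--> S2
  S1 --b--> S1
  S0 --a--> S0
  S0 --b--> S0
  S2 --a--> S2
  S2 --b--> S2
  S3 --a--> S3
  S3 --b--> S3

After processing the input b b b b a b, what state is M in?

S1 → S1 → S1 → S1 → S1 → S2 → S2

S2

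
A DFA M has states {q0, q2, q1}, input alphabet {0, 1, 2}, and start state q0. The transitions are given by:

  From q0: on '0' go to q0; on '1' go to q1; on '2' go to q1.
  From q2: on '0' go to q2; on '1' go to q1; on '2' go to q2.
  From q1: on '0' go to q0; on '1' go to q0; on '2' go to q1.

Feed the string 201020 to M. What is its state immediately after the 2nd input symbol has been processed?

start at q0
read '2': q0 → q1
read '0': q1 → q0
After 2 symbols: q0.

q0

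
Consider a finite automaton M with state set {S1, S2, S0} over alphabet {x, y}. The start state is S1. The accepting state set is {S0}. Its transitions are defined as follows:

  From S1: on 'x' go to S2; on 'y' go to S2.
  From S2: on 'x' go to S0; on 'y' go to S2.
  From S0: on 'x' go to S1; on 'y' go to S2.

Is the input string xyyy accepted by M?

No

Trace: S1 -x-> S2 -y-> S2 -y-> S2 -y-> S2
End state S2 is not accepting.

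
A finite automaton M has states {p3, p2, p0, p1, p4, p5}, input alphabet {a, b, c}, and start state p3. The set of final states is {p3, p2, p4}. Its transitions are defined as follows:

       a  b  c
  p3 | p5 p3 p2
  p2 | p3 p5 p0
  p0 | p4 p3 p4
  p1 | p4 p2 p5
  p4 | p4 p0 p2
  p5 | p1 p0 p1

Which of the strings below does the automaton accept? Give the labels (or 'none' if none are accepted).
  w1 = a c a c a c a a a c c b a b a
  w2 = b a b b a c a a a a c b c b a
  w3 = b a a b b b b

w2, w3

w1:
  start at p3
  read 'a': p3 → p5
  read 'c': p5 → p1
  read 'a': p1 → p4
  read 'c': p4 → p2
  read 'a': p2 → p3
  read 'c': p3 → p2
  read 'a': p2 → p3
  read 'a': p3 → p5
  read 'a': p5 → p1
  read 'c': p1 → p5
  read 'c': p5 → p1
  read 'b': p1 → p2
  read 'a': p2 → p3
  read 'b': p3 → p3
  read 'a': p3 → p5
  end p5, rejected
w2:
  start at p3
  read 'b': p3 → p3
  read 'a': p3 → p5
  read 'b': p5 → p0
  read 'b': p0 → p3
  read 'a': p3 → p5
  read 'c': p5 → p1
  read 'a': p1 → p4
  read 'a': p4 → p4
  read 'a': p4 → p4
  read 'a': p4 → p4
  read 'c': p4 → p2
  read 'b': p2 → p5
  read 'c': p5 → p1
  read 'b': p1 → p2
  read 'a': p2 → p3
  end p3, accepted
w3:
  start at p3
  read 'b': p3 → p3
  read 'a': p3 → p5
  read 'a': p5 → p1
  read 'b': p1 → p2
  read 'b': p2 → p5
  read 'b': p5 → p0
  read 'b': p0 → p3
  end p3, accepted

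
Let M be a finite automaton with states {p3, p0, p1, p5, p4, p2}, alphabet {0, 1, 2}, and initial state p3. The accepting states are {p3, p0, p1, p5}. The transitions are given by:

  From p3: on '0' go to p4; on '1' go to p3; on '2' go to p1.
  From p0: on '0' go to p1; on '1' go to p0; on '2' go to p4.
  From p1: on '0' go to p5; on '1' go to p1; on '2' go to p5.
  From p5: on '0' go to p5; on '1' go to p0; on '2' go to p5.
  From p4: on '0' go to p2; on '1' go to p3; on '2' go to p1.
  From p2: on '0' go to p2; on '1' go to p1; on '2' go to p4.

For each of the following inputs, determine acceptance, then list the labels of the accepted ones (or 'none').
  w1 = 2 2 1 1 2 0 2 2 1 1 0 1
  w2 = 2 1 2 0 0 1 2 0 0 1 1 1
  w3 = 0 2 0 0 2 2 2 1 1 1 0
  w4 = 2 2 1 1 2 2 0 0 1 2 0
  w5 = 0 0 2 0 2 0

w1:
  start at p3
  read '2': p3 → p1
  read '2': p1 → p5
  read '1': p5 → p0
  read '1': p0 → p0
  read '2': p0 → p4
  read '0': p4 → p2
  read '2': p2 → p4
  read '2': p4 → p1
  read '1': p1 → p1
  read '1': p1 → p1
  read '0': p1 → p5
  read '1': p5 → p0
  end p0, accepted
w2:
  start at p3
  read '2': p3 → p1
  read '1': p1 → p1
  read '2': p1 → p5
  read '0': p5 → p5
  read '0': p5 → p5
  read '1': p5 → p0
  read '2': p0 → p4
  read '0': p4 → p2
  read '0': p2 → p2
  read '1': p2 → p1
  read '1': p1 → p1
  read '1': p1 → p1
  end p1, accepted
w3:
  start at p3
  read '0': p3 → p4
  read '2': p4 → p1
  read '0': p1 → p5
  read '0': p5 → p5
  read '2': p5 → p5
  read '2': p5 → p5
  read '2': p5 → p5
  read '1': p5 → p0
  read '1': p0 → p0
  read '1': p0 → p0
  read '0': p0 → p1
  end p1, accepted
w4:
  start at p3
  read '2': p3 → p1
  read '2': p1 → p5
  read '1': p5 → p0
  read '1': p0 → p0
  read '2': p0 → p4
  read '2': p4 → p1
  read '0': p1 → p5
  read '0': p5 → p5
  read '1': p5 → p0
  read '2': p0 → p4
  read '0': p4 → p2
  end p2, rejected
w5:
  start at p3
  read '0': p3 → p4
  read '0': p4 → p2
  read '2': p2 → p4
  read '0': p4 → p2
  read '2': p2 → p4
  read '0': p4 → p2
  end p2, rejected

w1, w2, w3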